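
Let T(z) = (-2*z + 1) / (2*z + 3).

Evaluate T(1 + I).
Substitute z = 1 + I:
  numerator:   -2*(1 + I) + 1 = -1 - 2*I
  denominator: 2*(1 + I) + 3 = 5 + 2*I
T(1 + I) = (-1 - 2*I)/(5 + 2*I); multiplying numerator and denominator by the conjugate 5 - 2*I gives (-9 - 8*I)/29 = -9/29 - 8*I/29

Final answer: -9/29 - 8*I/29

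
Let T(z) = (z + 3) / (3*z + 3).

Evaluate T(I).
Substitute z = I:
  numerator:   (I) + 3 = 3 + I
  denominator: 3*(I) + 3 = 3 + 3*I
T(I) = (3 + I)/(3 + 3*I); multiplying numerator and denominator by the conjugate 3 - 3*I gives (12 - 6*I)/18 = 2/3 - I/3

Final answer: 2/3 - I/3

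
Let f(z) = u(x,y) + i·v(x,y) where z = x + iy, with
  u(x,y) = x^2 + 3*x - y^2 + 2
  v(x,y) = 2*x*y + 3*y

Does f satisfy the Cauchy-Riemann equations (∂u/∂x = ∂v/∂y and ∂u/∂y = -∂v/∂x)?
∂u/∂x = 2*x + 3
∂v/∂y = 2*x + 3
∂u/∂y = -2*y
∂v/∂x = 2*y
∂u/∂x = ∂v/∂y and ∂u/∂y = -∂v/∂x hold identically; f is analytic.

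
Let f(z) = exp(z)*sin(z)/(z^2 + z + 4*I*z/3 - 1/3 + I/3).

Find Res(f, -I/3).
Write f(z) = P(z)/Q(z) with P(z) = exp(z)*sin(z) and Q(z) = z^2 + z + 4*I*z/3 - 1/3 + I/3.
The denominator factors as Q(z) = (z + I/3)*(z + 1 + I), so z = -I/3 is a simple zero of Q and P is analytic there; z = -I/3 is therefore a simple pole and
  Res(f, z₀) = P(z₀)/Q'(z₀).

Q'(z) = 2*z + 1 + 4*I/3, so Q'(-I/3) = 1 + 2*I/3.
P(-I/3) = -I*exp(-I/3)*sinh(1/3).

Res(f, -I/3) = (-I*exp(-I/3)*sinh(1/3))/(1 + 2*I/3) = (-6/13 - 9*I/13)*exp(-I/3)*sinh(1/3)

Final answer: (-6/13 - 9*I/13)*exp(-I/3)*sinh(1/3)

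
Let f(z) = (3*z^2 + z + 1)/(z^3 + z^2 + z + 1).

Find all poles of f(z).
The singularities of f are the zeros of the denominator. Factoring,
  z^3 + z^2 + z + 1 = (z + 1)*(z - I)*(z + I)
so the candidates are z = -1, z = I, z = -I.

Check the numerator P(z) = 3*z^2 + z + 1 at each one:
  P(-1) = 3 ≠ 0, so z = -1 is a (simple) pole.
  P(I) = -2 + I ≠ 0, so z = I is a (simple) pole.
  P(-I) = -2 - I ≠ 0, so z = -I is a (simple) pole.

Poles of f: {-1, -I, I}

Final answer: {-1, -I, I}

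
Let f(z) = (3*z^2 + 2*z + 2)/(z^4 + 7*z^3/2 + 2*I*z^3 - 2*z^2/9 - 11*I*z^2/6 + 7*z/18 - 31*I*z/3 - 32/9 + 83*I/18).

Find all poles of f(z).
The singularities of f are the zeros of the denominator. Factoring,
  z^4 + 7*z^3/2 + 2*I*z^3 - 2*z^2/9 - 11*I*z^2/6 + 7*z/18 - 31*I*z/3 - 32/9 + 83*I/18 = (z + 2 + I)*(z - 1/2 - I/3)*(z - 1 - 2*I/3)*(z + 3 + 2*I)
so the candidates are z = -2 - I, z = 1/2 + I/3, z = 1 + 2*I/3, z = -3 - 2*I.

Check the numerator P(z) = 3*z^2 + 2*z + 2 at each one:
  P(-2 - I) = 7 + 10*I ≠ 0, so z = -2 - I is a (simple) pole.
  P(1/2 + I/3) = 41/12 + 5*I/3 ≠ 0, so z = 1/2 + I/3 is a (simple) pole.
  P(1 + 2*I/3) = 17/3 + 16*I/3 ≠ 0, so z = 1 + 2*I/3 is a (simple) pole.
  P(-3 - 2*I) = 11 + 32*I ≠ 0, so z = -3 - 2*I is a (simple) pole.

Poles of f: {-3 - 2*I, -2 - I, 1/2 + I/3, 1 + 2*I/3}

Final answer: {-3 - 2*I, -2 - I, 1/2 + I/3, 1 + 2*I/3}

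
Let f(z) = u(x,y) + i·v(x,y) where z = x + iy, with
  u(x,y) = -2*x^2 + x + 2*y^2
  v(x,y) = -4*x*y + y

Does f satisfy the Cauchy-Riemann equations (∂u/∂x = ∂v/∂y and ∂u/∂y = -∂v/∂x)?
∂u/∂x = 1 - 4*x
∂v/∂y = 1 - 4*x
∂u/∂y = 4*y
∂v/∂x = -4*y
∂u/∂x = ∂v/∂y and ∂u/∂y = -∂v/∂x hold identically; f is analytic.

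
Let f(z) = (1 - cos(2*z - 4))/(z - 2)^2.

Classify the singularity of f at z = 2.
removable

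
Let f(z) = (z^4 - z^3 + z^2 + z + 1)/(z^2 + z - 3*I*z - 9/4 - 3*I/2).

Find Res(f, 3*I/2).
Write f(z) = P(z)/Q(z) with P(z) = z^4 - z^3 + z^2 + z + 1 and Q(z) = z^2 + z - 3*I*z - 9/4 - 3*I/2.
The denominator factors as Q(z) = (z + 1 - 3*I/2)*(z - 3*I/2), so z = 3*I/2 is a simple zero of Q and P is analytic there; z = 3*I/2 is therefore a simple pole and
  Res(f, z₀) = P(z₀)/Q'(z₀).

Q'(z) = 2*z + 1 - 3*I, so Q'(3*I/2) = 1.
P(3*I/2) = 61/16 + 39*I/8.

Res(f, 3*I/2) = (61/16 + 39*I/8)/(1) = 61/16 + 39*I/8

Final answer: 61/16 + 39*I/8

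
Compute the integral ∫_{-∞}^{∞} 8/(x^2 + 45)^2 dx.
Let f(z) = 8/(z^2 + 45)^2. The denominator has no real zeros and deg Q - deg P = 4 ≥ 2, so the integral of f over the upper semicircle |z| = R tends to 0 as R → ∞. Closing the contour in the upper half-plane,
  ∫_{-∞}^{∞} f(x) dx = 2πi · Σ Res(f, z_k)  over the poles with Im z_k > 0.

Zeros of the denominator: z^2 + 45 = 0 gives z = ±3*sqrt(5)*I.
Upper half-plane: z = 3*sqrt(5)*I (a pole of order 2).

Write f(z) = g(z)/(z - 3*sqrt(5)*I)^2 with g(z) = 8/(z + 3*sqrt(5)*I)^2. For a double pole, Res(f, z₀) = g'(z₀):
  g'(z) = -16/(z + 3*sqrt(5)*I)^3
  Res(f, 3*sqrt(5)*I) = g'(3*sqrt(5)*I) = -2*sqrt(5)*I/675

∫_{-∞}^{∞} f(x) dx = 2πi · (-2*sqrt(5)*I/675) = 4*sqrt(5)*pi/675

Final answer: 4*sqrt(5)*pi/675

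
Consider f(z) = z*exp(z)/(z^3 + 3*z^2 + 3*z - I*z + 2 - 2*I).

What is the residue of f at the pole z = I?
Write f(z) = P(z)/Q(z) with P(z) = z*exp(z) and Q(z) = z^3 + 3*z^2 + 3*z - I*z + 2 - 2*I.
The denominator factors as Q(z) = (z - I)*(z + 2)*(z + 1 + I), so z = I is a simple zero of Q and P is analytic there; z = I is therefore a simple pole and
  Res(f, z₀) = P(z₀)/Q'(z₀).

Q'(z) = 3*z^2 + 6*z + 3 - I, so Q'(I) = 5*I.
P(I) = I*exp(I).

Res(f, I) = (I*exp(I))/(5*I) = exp(I)/5

Final answer: exp(I)/5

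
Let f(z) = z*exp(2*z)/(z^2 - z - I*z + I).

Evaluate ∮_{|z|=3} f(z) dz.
pi*(1 + I)*exp(2*I) + pi*(-1 + I)*exp(2)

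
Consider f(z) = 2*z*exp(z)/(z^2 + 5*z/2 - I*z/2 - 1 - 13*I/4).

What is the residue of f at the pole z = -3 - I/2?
Write f(z) = P(z)/Q(z) with P(z) = 2*z*exp(z) and Q(z) = z^2 + 5*z/2 - I*z/2 - 1 - 13*I/4.
The denominator factors as Q(z) = (z + 3 + I/2)*(z - 1/2 - I), so z = -3 - I/2 is a simple zero of Q and P is analytic there; z = -3 - I/2 is therefore a simple pole and
  Res(f, z₀) = P(z₀)/Q'(z₀).

Q'(z) = 2*z + 5/2 - I/2, so Q'(-3 - I/2) = -7/2 - 3*I/2.
P(-3 - I/2) = (-6 - I)*exp(-3 - I/2).

Res(f, -3 - I/2) = ((-6 - I)*exp(-3 - I/2))/(-7/2 - 3*I/2) = (45/29 - 11*I/29)*exp(-3 - I/2)

Final answer: (45/29 - 11*I/29)*exp(-3 - I/2)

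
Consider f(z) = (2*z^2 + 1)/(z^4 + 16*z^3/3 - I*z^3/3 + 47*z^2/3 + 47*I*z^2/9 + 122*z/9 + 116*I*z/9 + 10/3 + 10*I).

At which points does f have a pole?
The singularities of f are the zeros of the denominator. Factoring,
  z^4 + 16*z^3/3 - I*z^3/3 + 47*z^2/3 + 47*I*z^2/9 + 122*z/9 + 116*I*z/9 + 10/3 + 10*I = (z + 1/3 + I)*(z + 1 + 2*I)*(z + 1 - I/3)*(z + 3 - 3*I)
so the candidates are z = -1/3 - I, z = -1 - 2*I, z = -1 + I/3, z = -3 + 3*I.

Check the numerator P(z) = 2*z^2 + 1 at each one:
  P(-1/3 - I) = -7/9 + 4*I/3 ≠ 0, so z = -1/3 - I is a (simple) pole.
  P(-1 - 2*I) = -5 + 8*I ≠ 0, so z = -1 - 2*I is a (simple) pole.
  P(-1 + I/3) = 25/9 - 4*I/3 ≠ 0, so z = -1 + I/3 is a (simple) pole.
  P(-3 + 3*I) = 1 - 36*I ≠ 0, so z = -3 + 3*I is a (simple) pole.

Poles of f: {-3 + 3*I, -1 - 2*I, -1 + I/3, -1/3 - I}

Final answer: {-3 + 3*I, -1 - 2*I, -1 + I/3, -1/3 - I}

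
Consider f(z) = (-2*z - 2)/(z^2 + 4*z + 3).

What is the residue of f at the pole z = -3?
Write f(z) = P(z)/Q(z) with P(z) = -2*z - 2 and Q(z) = z^2 + 4*z + 3.
The denominator factors as Q(z) = (z + 1)*(z + 3), so z = -3 is a simple zero of Q and P is analytic there; z = -3 is therefore a simple pole and
  Res(f, z₀) = P(z₀)/Q'(z₀).

Q'(z) = 2*z + 4, so Q'(-3) = -2.
P(-3) = 4.

Res(f, -3) = (4)/(-2) = -2

Final answer: -2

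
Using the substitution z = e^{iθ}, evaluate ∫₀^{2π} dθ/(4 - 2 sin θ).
Call the integral J. The integrand is 2π-periodic and we integrate over a full period, so shifting θ does not change the value (θ → θ + π/2 turns sin θ into cos θ; θ → θ + π flips the sign of the trig term). Hence
  J = ∫₀^{2π} dθ/(4 + 2 cos θ).
Put z = e^{iθ}: then cos θ = (z + 1/z)/2, dθ = dz/(iz), and z runs once counterclockwise around |z| = 1:
  J = ∮_{|z|=1} 1/(4 + 2*(z + 1/z)/2) · dz/(iz) = (2/i) ∮_{|z|=1} dz/(2*z^2 + 8*z + 2).
The roots of 2*z^2 + 8*z + 2 are z = (-4 ± sqrt(4^2 - 2^2))/2, with sqrt(12) = 2*sqrt(3); their product is 1, so only z₊ = -2 + sqrt(3) lies inside the unit circle (z₋ = -2 - sqrt(3) lies outside).
z₊ is a simple zero of q(z) = 2*z^2 + 8*z + 2, so Res(1/q, z₊) = 1/q'(z₊) with q'(z) = 4*z + 8; and q'(z₊) = 2*(z₊ - z₋) = 4*sqrt(3).
Therefore J = (2/i) · 2πi · 1/(4*sqrt(3)) = 2*pi/(2*sqrt(3)) = sqrt(3)*pi/3

Final answer: sqrt(3)*pi/3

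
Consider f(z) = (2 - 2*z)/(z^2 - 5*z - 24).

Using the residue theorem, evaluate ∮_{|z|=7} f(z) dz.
By the residue theorem, ∮_C f(z) dz = 2πi · (sum of the residues of f at the poles inside |z| = 7).

The denominator factors as (z - 8)*(z + 3), so the singularities of f are simple poles at z = 8, z = -3.
  |8|² = 64 > 49 = 7², so this pole is outside the contour.
  |-3|² = 9 < 49 = 7², so this pole is inside the contour.

With P(z) = 2 - 2*z and Q(z) = z^2 - 5*z - 24, each pole is simple, so Res(f, z₀) = P(z₀)/Q'(z₀) with Q'(z) = 2*z - 5.
  Res(f, -3) = P(-3)/Q'(-3) = (8)/(-11) = -8/11

∮_C f(z) dz = 2πi · (-8/11) = -16*I*pi/11

Final answer: -16*I*pi/11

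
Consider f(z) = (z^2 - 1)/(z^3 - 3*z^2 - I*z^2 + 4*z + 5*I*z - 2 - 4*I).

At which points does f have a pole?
The singularities of f are the zeros of the denominator. Factoring,
  z^3 - 3*z^2 - I*z^2 + 4*z + 5*I*z - 2 - 4*I = (z - 2*I)*(z - 1)*(z - 2 + I)
so the candidates are z = 2*I, z = 1, z = 2 - I.

Check the numerator P(z) = z^2 - 1 at each one:
  P(2*I) = -5 ≠ 0, so z = 2*I is a (simple) pole.
  P(1) = 0, so the factor (z - 1) cancels and z = 1 is only a removable singularity, not a pole.
  P(2 - I) = 2 - 4*I ≠ 0, so z = 2 - I is a (simple) pole.

Poles of f: {2*I, 2 - I}

Final answer: {2*I, 2 - I}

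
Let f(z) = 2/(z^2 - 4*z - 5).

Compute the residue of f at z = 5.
Write f(z) = P(z)/Q(z) with P(z) = 2 and Q(z) = z^2 - 4*z - 5.
The denominator factors as Q(z) = (z + 1)*(z - 5), so z = 5 is a simple zero of Q and P is analytic there; z = 5 is therefore a simple pole and
  Res(f, z₀) = P(z₀)/Q'(z₀).

Q'(z) = 2*z - 4, so Q'(5) = 6.
P(5) = 2.

Res(f, 5) = (2)/(6) = 1/3

Final answer: 1/3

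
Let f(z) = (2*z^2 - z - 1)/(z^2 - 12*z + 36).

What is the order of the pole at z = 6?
Factor the denominator:
  z^2 - 12*z + 36 = (z - 6)^2

The numerator P(z) = 2*z^2 - z - 1 has P(6) = 65 ≠ 0, so no factor of (z - 6) cancels.
Near z = 6 we can therefore write f(z) = g(z)/(z - 6)^2 with g analytic at 6 and g(6) ≠ 0 (g is just the numerator).

Hence z = 6 is a pole of order 2.

Final answer: 2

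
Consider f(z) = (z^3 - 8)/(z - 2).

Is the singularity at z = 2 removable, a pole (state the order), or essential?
removable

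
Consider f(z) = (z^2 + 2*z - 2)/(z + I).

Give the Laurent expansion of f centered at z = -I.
Put w = z - (-I), i.e. z = w - I. The denominator is w, so it suffices to rewrite the numerator in powers of w.

P(z) = z^2 + 2*z - 2
P(w - I) = -3 - 2*I + (2 - 2*I)*w + w^2

Dividing each term by w:
  f = (-3 - 2*I)/w + 2 - 2*I + w

Substituting back w = z + I:
  f(z) = (-3 - 2*I)/(z + I) + 2 - 2*I + (z + I)

The series is finite because the numerator is a polynomial; the negative powers form the principal part, and the coefficient of 1/(z + I) gives Res(f, -I) = -3 - 2*I.

Final answer: (-3 - 2*I)/(z + I) + 2 - 2*I + (z + I)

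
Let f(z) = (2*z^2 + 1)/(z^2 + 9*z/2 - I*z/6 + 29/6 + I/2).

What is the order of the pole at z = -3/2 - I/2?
Factor the denominator:
  z^2 + 9*z/2 - I*z/6 + 29/6 + I/2 = (z + 3/2 + I/2)*(z + 3 - 2*I/3)

The numerator P(z) = 2*z^2 + 1 has P(-3/2 - I/2) = 5 + 3*I ≠ 0, so no factor of (z + 3/2 + I/2) cancels.
Near z = -3/2 - I/2 we can therefore write f(z) = g(z)/(z + 3/2 + I/2) with g analytic at -3/2 - I/2 and g(-3/2 - I/2) ≠ 0 (g is the numerator divided by the remaining denominator factors).

Hence z = -3/2 - I/2 is a pole of order 1.

Final answer: 1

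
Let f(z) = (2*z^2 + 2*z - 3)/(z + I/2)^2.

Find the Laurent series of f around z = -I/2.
(-7/2 - I)/(z + I/2)^2 + (2 - 2*I)/(z + I/2) + 2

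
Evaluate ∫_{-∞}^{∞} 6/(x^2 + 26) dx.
Let f(z) = 6/(z^2 + 26). The denominator has no real zeros and deg Q - deg P = 2 ≥ 2, so the integral of f over the upper semicircle |z| = R tends to 0 as R → ∞. Closing the contour in the upper half-plane,
  ∫_{-∞}^{∞} f(x) dx = 2πi · Σ Res(f, z_k)  over the poles with Im z_k > 0.

Zeros of the denominator: z^2 + 26 = 0 gives z = ±sqrt(26)*I.
Upper half-plane: z = sqrt(26)*I (simple).

Each pole is a simple zero of Q(z) = z^2 + 26, so Res(f, z₀) = P(z₀)/Q'(z₀) with P(z) = 6, Q'(z) = 2*z:
  Res(f, sqrt(26)*I) = (6)/(2*sqrt(26)*I) = -3*sqrt(26)*I/26

∫_{-∞}^{∞} f(x) dx = 2πi · (-3*sqrt(26)*I/26) = 3*sqrt(26)*pi/13

Final answer: 3*sqrt(26)*pi/13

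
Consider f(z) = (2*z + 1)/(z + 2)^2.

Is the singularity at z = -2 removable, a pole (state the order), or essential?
Write f(z) = g(z)/(z + 2)^2 with g(z) = 2*z + 1.
g is entire and g(-2) = -3 ≠ 0, so no factor of (z + 2) cancels: the Laurent expansion of f about z = -2 starts at the power -2, i.e. lim_{z→z₀} (z - z₀)^2 f(z) = -3 is finite and nonzero.
So z = -2 is a pole of order 2.

Final answer: pole of order 2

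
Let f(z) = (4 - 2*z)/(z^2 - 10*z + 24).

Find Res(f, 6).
Write f(z) = P(z)/Q(z) with P(z) = 4 - 2*z and Q(z) = z^2 - 10*z + 24.
The denominator factors as Q(z) = (z - 4)*(z - 6), so z = 6 is a simple zero of Q and P is analytic there; z = 6 is therefore a simple pole and
  Res(f, z₀) = P(z₀)/Q'(z₀).

Q'(z) = 2*z - 10, so Q'(6) = 2.
P(6) = -8.

Res(f, 6) = (-8)/(2) = -4

Final answer: -4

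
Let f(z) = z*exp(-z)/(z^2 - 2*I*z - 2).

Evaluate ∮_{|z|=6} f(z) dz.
pi*(1 + I)*exp(1 - I) + pi*(-1 + I)*exp(-1 - I)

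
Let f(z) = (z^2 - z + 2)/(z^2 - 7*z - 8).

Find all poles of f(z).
The singularities of f are the zeros of the denominator. Factoring,
  z^2 - 7*z - 8 = (z + 1)*(z - 8)
so the candidates are z = -1, z = 8.

Check the numerator P(z) = z^2 - z + 2 at each one:
  P(-1) = 4 ≠ 0, so z = -1 is a (simple) pole.
  P(8) = 58 ≠ 0, so z = 8 is a (simple) pole.

Poles of f: {-1, 8}

Final answer: {-1, 8}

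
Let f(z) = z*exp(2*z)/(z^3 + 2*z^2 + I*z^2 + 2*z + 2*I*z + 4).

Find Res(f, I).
Write f(z) = P(z)/Q(z) with P(z) = z*exp(2*z) and Q(z) = z^3 + 2*z^2 + I*z^2 + 2*z + 2*I*z + 4.
The denominator factors as Q(z) = (z - I)*(z + 2*I)*(z + 2), so z = I is a simple zero of Q and P is analytic there; z = I is therefore a simple pole and
  Res(f, z₀) = P(z₀)/Q'(z₀).

Q'(z) = 3*z^2 + 4*z + 2*I*z + 2 + 2*I, so Q'(I) = -3 + 6*I.
P(I) = I*exp(2*I).

Res(f, I) = (I*exp(2*I))/(-3 + 6*I) = (2/15 - I/15)*exp(2*I)

Final answer: (2/15 - I/15)*exp(2*I)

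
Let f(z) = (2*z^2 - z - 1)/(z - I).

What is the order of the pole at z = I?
Factor the denominator:
  z - I = (z - I)

The numerator P(z) = 2*z^2 - z - 1 has P(I) = -3 - I ≠ 0, so no factor of (z - I) cancels.
Near z = I we can therefore write f(z) = g(z)/(z - I) with g analytic at I and g(I) ≠ 0 (g is just the numerator).

Hence z = I is a pole of order 1.

Final answer: 1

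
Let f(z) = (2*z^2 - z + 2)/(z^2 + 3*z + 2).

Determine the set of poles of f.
The singularities of f are the zeros of the denominator. Factoring,
  z^2 + 3*z + 2 = (z + 1)*(z + 2)
so the candidates are z = -1, z = -2.

Check the numerator P(z) = 2*z^2 - z + 2 at each one:
  P(-1) = 5 ≠ 0, so z = -1 is a (simple) pole.
  P(-2) = 12 ≠ 0, so z = -2 is a (simple) pole.

Poles of f: {-2, -1}

Final answer: {-2, -1}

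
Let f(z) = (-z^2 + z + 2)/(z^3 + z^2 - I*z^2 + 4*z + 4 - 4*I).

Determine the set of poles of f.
The singularities of f are the zeros of the denominator. Factoring,
  z^3 + z^2 - I*z^2 + 4*z + 4 - 4*I = (z + 2*I)*(z + 1 - I)*(z - 2*I)
so the candidates are z = -2*I, z = -1 + I, z = 2*I.

Check the numerator P(z) = -z^2 + z + 2 at each one:
  P(-2*I) = 6 - 2*I ≠ 0, so z = -2*I is a (simple) pole.
  P(-1 + I) = 1 + 3*I ≠ 0, so z = -1 + I is a (simple) pole.
  P(2*I) = 6 + 2*I ≠ 0, so z = 2*I is a (simple) pole.

Poles of f: {-1 + I, -2*I, 2*I}

Final answer: {-1 + I, -2*I, 2*I}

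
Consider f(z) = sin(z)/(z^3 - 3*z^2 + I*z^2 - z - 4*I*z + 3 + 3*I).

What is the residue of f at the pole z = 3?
(2/17 - I/34)*sin(3)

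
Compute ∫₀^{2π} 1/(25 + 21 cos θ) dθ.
Let J = ∫₀^{2π} dθ/(25 + 21 cos θ).
Put z = e^{iθ}: then cos θ = (z + 1/z)/2, dθ = dz/(iz), and z runs once counterclockwise around |z| = 1:
  J = ∮_{|z|=1} 1/(25 + 21*(z + 1/z)/2) · dz/(iz) = (2/i) ∮_{|z|=1} dz/(21*z^2 + 50*z + 21).
The roots of 21*z^2 + 50*z + 21 are z = (-25 ± sqrt(25^2 - 21^2))/21, with sqrt(184) = 2*sqrt(46); their product is 1, so only z₊ = -25/21 + 2*sqrt(46)/21 lies inside the unit circle (z₋ = -25/21 - 2*sqrt(46)/21 lies outside).
z₊ is a simple zero of q(z) = 21*z^2 + 50*z + 21, so Res(1/q, z₊) = 1/q'(z₊) with q'(z) = 42*z + 50; and q'(z₊) = 21*(z₊ - z₋) = 4*sqrt(46).
Therefore J = (2/i) · 2πi · 1/(4*sqrt(46)) = 2*pi/(2*sqrt(46)) = sqrt(46)*pi/46

Final answer: sqrt(46)*pi/46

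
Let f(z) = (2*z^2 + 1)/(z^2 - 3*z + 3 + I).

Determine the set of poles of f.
The singularities of f are the zeros of the denominator. Factoring,
  z^2 - 3*z + 3 + I = (z - 1 - I)*(z - 2 + I)
so the candidates are z = 1 + I, z = 2 - I.

Check the numerator P(z) = 2*z^2 + 1 at each one:
  P(1 + I) = 1 + 4*I ≠ 0, so z = 1 + I is a (simple) pole.
  P(2 - I) = 7 - 8*I ≠ 0, so z = 2 - I is a (simple) pole.

Poles of f: {1 + I, 2 - I}

Final answer: {1 + I, 2 - I}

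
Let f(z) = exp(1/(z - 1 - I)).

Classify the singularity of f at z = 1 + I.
Let u = z - 1 - I. Then
  e^(1/u) = Σ_{k≥0} (1)^k/(k!·u^k) = 1 + 1/u + 1/(2*u^2) + 1/(6*u^3) + ...
which has infinitely many negative powers of u, so exp(1/(z - 1 - I)) has an essential singularity at z = 1 + I.
So the singularity is essential.

Final answer: essential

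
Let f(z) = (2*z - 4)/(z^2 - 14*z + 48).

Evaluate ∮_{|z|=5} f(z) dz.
By the residue theorem, ∮_C f(z) dz = 2πi · (sum of the residues of f at the poles inside |z| = 5).

The denominator factors as (z - 8)*(z - 6), so the singularities of f are simple poles at z = 8, z = 6.
  |8|² = 64 > 25 = 5², so this pole is outside the contour.
  |6|² = 36 > 25 = 5², so this pole is outside the contour.

No pole lies inside the contour, so f is analytic on and inside C and the integral is 0 (Cauchy's theorem).

Final answer: 0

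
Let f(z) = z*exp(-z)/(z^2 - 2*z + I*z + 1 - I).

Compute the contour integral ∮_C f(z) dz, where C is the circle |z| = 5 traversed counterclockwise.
By the residue theorem, ∮_C f(z) dz = 2πi · (sum of the residues of f at the poles inside |z| = 5).

The denominator factors as (z - 1)*(z - 1 + I), so the singularities of f are simple poles at z = 1, z = 1 - I.
  |1|² = 1 < 25 = 5², so this pole is inside the contour.
  |1 - I|² = 2 < 25 = 5², so this pole is inside the contour.

With P(z) = z*exp(-z) and Q(z) = z^2 - 2*z + I*z + 1 - I, each pole is simple, so Res(f, z₀) = P(z₀)/Q'(z₀) with Q'(z) = 2*z - 2 + I.
  Res(f, 1) = P(1)/Q'(1) = (exp(-1))/(I) = -I*exp(-1)
  Res(f, 1 - I) = P(1 - I)/Q'(1 - I) = ((1 - I)*exp(-1 + I))/(-I) = (1 + I)*exp(-1 + I)

Sum of residues inside C: -I*exp(-1) + (1 + I)*exp(-1 + I)
∮_C f(z) dz = 2πi · (-I*exp(-1) + (1 + I)*exp(-1 + I)) = 2*pi*exp(-1) + pi*(-2 + 2*I)*exp(-1 + I)

Final answer: 2*pi*exp(-1) + pi*(-2 + 2*I)*exp(-1 + I)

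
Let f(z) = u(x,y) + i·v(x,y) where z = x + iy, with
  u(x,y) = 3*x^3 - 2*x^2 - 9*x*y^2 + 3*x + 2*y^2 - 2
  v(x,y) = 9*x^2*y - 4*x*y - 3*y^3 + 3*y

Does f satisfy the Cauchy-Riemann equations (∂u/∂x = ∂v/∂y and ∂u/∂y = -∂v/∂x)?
∂u/∂x = 9*x^2 - 4*x - 9*y^2 + 3
∂v/∂y = 9*x^2 - 4*x - 9*y^2 + 3
∂u/∂y = -18*x*y + 4*y
∂v/∂x = 18*x*y - 4*y
∂u/∂x = ∂v/∂y and ∂u/∂y = -∂v/∂x hold identically; f is analytic.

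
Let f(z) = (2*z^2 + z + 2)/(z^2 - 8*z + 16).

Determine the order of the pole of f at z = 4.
Factor the denominator:
  z^2 - 8*z + 16 = (z - 4)^2

The numerator P(z) = 2*z^2 + z + 2 has P(4) = 38 ≠ 0, so no factor of (z - 4) cancels.
Near z = 4 we can therefore write f(z) = g(z)/(z - 4)^2 with g analytic at 4 and g(4) ≠ 0 (g is just the numerator).

Hence z = 4 is a pole of order 2.

Final answer: 2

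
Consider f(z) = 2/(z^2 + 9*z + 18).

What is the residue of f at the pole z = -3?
Write f(z) = P(z)/Q(z) with P(z) = 2 and Q(z) = z^2 + 9*z + 18.
The denominator factors as Q(z) = (z + 6)*(z + 3), so z = -3 is a simple zero of Q and P is analytic there; z = -3 is therefore a simple pole and
  Res(f, z₀) = P(z₀)/Q'(z₀).

Q'(z) = 2*z + 9, so Q'(-3) = 3.
P(-3) = 2.

Res(f, -3) = (2)/(3) = 2/3

Final answer: 2/3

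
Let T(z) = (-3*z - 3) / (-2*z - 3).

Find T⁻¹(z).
(-3*z + 3)/(2*z - 3)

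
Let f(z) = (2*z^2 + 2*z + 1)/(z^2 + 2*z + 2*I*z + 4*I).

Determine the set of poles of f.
{-2, -2*I}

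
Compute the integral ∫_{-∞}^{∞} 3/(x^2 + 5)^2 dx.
3*sqrt(5)*pi/50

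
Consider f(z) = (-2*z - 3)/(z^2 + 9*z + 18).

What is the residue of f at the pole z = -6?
Write f(z) = P(z)/Q(z) with P(z) = -2*z - 3 and Q(z) = z^2 + 9*z + 18.
The denominator factors as Q(z) = (z + 3)*(z + 6), so z = -6 is a simple zero of Q and P is analytic there; z = -6 is therefore a simple pole and
  Res(f, z₀) = P(z₀)/Q'(z₀).

Q'(z) = 2*z + 9, so Q'(-6) = -3.
P(-6) = 9.

Res(f, -6) = (9)/(-3) = -3

Final answer: -3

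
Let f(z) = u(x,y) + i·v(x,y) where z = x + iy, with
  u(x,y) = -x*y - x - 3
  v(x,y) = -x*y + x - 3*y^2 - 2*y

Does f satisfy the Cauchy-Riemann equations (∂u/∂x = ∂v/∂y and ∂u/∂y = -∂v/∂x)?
∂u/∂x = -y - 1
∂v/∂y = -x - 6*y - 2
∂u/∂y = -x
∂v/∂x = 1 - y
∂u/∂x ≠ ∂v/∂y and ∂u/∂y ≠ -∂v/∂x; the Cauchy-Riemann equations are not satisfied, so f is not analytic.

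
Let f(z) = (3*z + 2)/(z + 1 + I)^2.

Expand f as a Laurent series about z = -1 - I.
Put w = z - (-1 - I), i.e. z = w - 1 - I. The denominator is w^2, so it suffices to rewrite the numerator in powers of w.

P(z) = 3*z + 2
P(w - 1 - I) = -1 - 3*I + 3*w

Dividing each term by w^2:
  f = (-1 - 3*I)/w^2 + 3/w

Substituting back w = z + 1 + I:
  f(z) = (-1 - 3*I)/(z + 1 + I)^2 + 3/(z + 1 + I)

The series is finite because the numerator is a polynomial; the negative powers form the principal part, and the coefficient of 1/(z + 1 + I) gives Res(f, -1 - I) = 3.

Final answer: (-1 - 3*I)/(z + 1 + I)^2 + 3/(z + 1 + I)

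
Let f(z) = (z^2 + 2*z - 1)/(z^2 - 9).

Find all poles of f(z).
The singularities of f are the zeros of the denominator. Factoring,
  z^2 - 9 = (z + 3)*(z - 3)
so the candidates are z = -3, z = 3.

Check the numerator P(z) = z^2 + 2*z - 1 at each one:
  P(-3) = 2 ≠ 0, so z = -3 is a (simple) pole.
  P(3) = 14 ≠ 0, so z = 3 is a (simple) pole.

Poles of f: {-3, 3}

Final answer: {-3, 3}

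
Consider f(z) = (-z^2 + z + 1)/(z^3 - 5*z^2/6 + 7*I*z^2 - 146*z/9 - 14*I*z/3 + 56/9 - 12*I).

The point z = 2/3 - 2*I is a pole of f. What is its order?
Factor the denominator:
  z^3 - 5*z^2/6 + 7*I*z^2 - 146*z/9 - 14*I*z/3 + 56/9 - 12*I = (z - 2/3 + 2*I)^2*(z + 1/2 + 3*I)

The numerator P(z) = -z^2 + z + 1 has P(2/3 - 2*I) = 47/9 + 2*I/3 ≠ 0, so no factor of (z - 2/3 + 2*I) cancels.
Near z = 2/3 - 2*I we can therefore write f(z) = g(z)/(z - 2/3 + 2*I)^2 with g analytic at 2/3 - 2*I and g(2/3 - 2*I) ≠ 0 (g is the numerator divided by the remaining denominator factors).

Hence z = 2/3 - 2*I is a pole of order 2.

Final answer: 2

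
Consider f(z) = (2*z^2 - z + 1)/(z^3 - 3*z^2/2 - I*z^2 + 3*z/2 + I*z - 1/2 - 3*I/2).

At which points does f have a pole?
The singularities of f are the zeros of the denominator. Factoring,
  z^3 - 3*z^2/2 - I*z^2 + 3*z/2 + I*z - 1/2 - 3*I/2 = (z - 1 - I)*(z - 1/2 + I)*(z - I)
so the candidates are z = 1 + I, z = 1/2 - I, z = I.

Check the numerator P(z) = 2*z^2 - z + 1 at each one:
  P(1 + I) = 3*I ≠ 0, so z = 1 + I is a (simple) pole.
  P(1/2 - I) = -1 - I ≠ 0, so z = 1/2 - I is a (simple) pole.
  P(I) = -1 - I ≠ 0, so z = I is a (simple) pole.

Poles of f: {I, 1/2 - I, 1 + I}

Final answer: {I, 1/2 - I, 1 + I}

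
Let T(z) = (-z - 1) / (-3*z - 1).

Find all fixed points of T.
{-sqrt(3)/3, sqrt(3)/3}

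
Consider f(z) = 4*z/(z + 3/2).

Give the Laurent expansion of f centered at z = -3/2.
-6/(z + 3/2) + 4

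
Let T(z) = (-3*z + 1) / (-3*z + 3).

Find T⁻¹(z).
Set w = T(z) = (-3*z + 1) / (-3*z + 3) and solve for z:
  w*(-3*z + 3) = -3*z + 1
  3*w + z*(3 - 3*w) - 1 = 0
  z*(3 - 3*w) = 1 - 3*w
  z = (3*w - 1)/(3*w - 3)
Renaming the variable, T⁻¹(z) = (3*z - 1)/(3*z - 3).
(Check: ad - bc = -6 ≠ 0, so T is invertible.)

Final answer: (3*z - 1)/(3*z - 3)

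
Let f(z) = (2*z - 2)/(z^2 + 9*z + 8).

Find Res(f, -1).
Write f(z) = P(z)/Q(z) with P(z) = 2*z - 2 and Q(z) = z^2 + 9*z + 8.
The denominator factors as Q(z) = (z + 1)*(z + 8), so z = -1 is a simple zero of Q and P is analytic there; z = -1 is therefore a simple pole and
  Res(f, z₀) = P(z₀)/Q'(z₀).

Q'(z) = 2*z + 9, so Q'(-1) = 7.
P(-1) = -4.

Res(f, -1) = (-4)/(7) = -4/7

Final answer: -4/7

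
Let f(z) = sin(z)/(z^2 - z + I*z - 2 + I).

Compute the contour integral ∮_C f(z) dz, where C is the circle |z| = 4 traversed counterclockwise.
By the residue theorem, ∮_C f(z) dz = 2πi · (sum of the residues of f at the poles inside |z| = 4).

The denominator factors as (z + 1)*(z - 2 + I), so the singularities of f are simple poles at z = -1, z = 2 - I.
  |-1|² = 1 < 16 = 4², so this pole is inside the contour.
  |2 - I|² = 5 < 16 = 4², so this pole is inside the contour.

With P(z) = sin(z) and Q(z) = z^2 - z + I*z - 2 + I, each pole is simple, so Res(f, z₀) = P(z₀)/Q'(z₀) with Q'(z) = 2*z - 1 + I.
  Res(f, -1) = P(-1)/Q'(-1) = (-sin(1))/(-3 + I) = (3/10 + I/10)*sin(1)
  Res(f, 2 - I) = P(2 - I)/Q'(2 - I) = (sin(2 - I))/(3 - I) = (3/10 + I/10)*sin(2 - I)

Sum of residues inside C: (3/10 + I/10)*sin(1) + (3/10 + I/10)*sin(2 - I)
∮_C f(z) dz = 2πi · ((3/10 + I/10)*sin(1) + (3/10 + I/10)*sin(2 - I)) = pi*(-1/5 + 3*I/5)*sin(1) + pi*(-1/5 + 3*I/5)*sin(2 - I)

Final answer: pi*(-1/5 + 3*I/5)*sin(1) + pi*(-1/5 + 3*I/5)*sin(2 - I)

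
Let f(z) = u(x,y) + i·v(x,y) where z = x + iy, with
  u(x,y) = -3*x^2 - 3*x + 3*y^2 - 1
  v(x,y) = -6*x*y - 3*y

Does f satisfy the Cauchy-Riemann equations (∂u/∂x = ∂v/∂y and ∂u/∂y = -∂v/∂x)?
∂u/∂x = -6*x - 3
∂v/∂y = -6*x - 3
∂u/∂y = 6*y
∂v/∂x = -6*y
∂u/∂x = ∂v/∂y and ∂u/∂y = -∂v/∂x hold identically; f is analytic.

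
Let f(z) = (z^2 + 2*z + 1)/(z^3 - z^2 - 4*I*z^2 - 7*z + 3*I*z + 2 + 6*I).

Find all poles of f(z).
The singularities of f are the zeros of the denominator. Factoring,
  z^3 - z^2 - 4*I*z^2 - 7*z + 3*I*z + 2 + 6*I = (z - 2 - I)*(z - 2*I)*(z + 1 - I)
so the candidates are z = 2 + I, z = 2*I, z = -1 + I.

Check the numerator P(z) = z^2 + 2*z + 1 at each one:
  P(2 + I) = 8 + 6*I ≠ 0, so z = 2 + I is a (simple) pole.
  P(2*I) = -3 + 4*I ≠ 0, so z = 2*I is a (simple) pole.
  P(-1 + I) = -1 ≠ 0, so z = -1 + I is a (simple) pole.

Poles of f: {-1 + I, 2*I, 2 + I}

Final answer: {-1 + I, 2*I, 2 + I}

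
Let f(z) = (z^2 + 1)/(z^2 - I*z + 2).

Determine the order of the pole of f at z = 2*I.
1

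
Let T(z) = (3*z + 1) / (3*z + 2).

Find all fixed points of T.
T(z) = z means 3*z + 1 = z*(3*z + 2), i.e.
  3*z^2 - z - 1 = 0.
Discriminant: (-1)^2 - 4*(3)*(-1) = 13, so the roots are real.
  z = (1 ± sqrt(13))/(2*(3))
Fixed points: {1/6 - sqrt(13)/6, 1/6 + sqrt(13)/6}

Final answer: {1/6 - sqrt(13)/6, 1/6 + sqrt(13)/6}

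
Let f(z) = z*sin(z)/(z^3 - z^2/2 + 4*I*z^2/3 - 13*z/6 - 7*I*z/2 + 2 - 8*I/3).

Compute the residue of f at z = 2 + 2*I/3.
Write f(z) = P(z)/Q(z) with P(z) = z*sin(z) and Q(z) = z^3 - z^2/2 + 4*I*z^2/3 - 13*z/6 - 7*I*z/2 + 2 - 8*I/3.
The denominator factors as Q(z) = (z - 2 - 2*I/3)*(z + 1/2 + I)*(z + 1 + I), so z = 2 + 2*I/3 is a simple zero of Q and P is analytic there; z = 2 + 2*I/3 is therefore a simple pole and
  Res(f, z₀) = P(z₀)/Q'(z₀).

Q'(z) = 3*z^2 - z + 8*I*z/3 - 13/6 - 7*I/2, so Q'(2 + 2*I/3) = 85/18 + 55*I/6.
P(2 + 2*I/3) = (2 + 2*I/3)*sin(2 + 2*I/3).

Res(f, 2 + 2*I/3) = ((2 + 2*I/3)*sin(2 + 2*I/3))/(85/18 + 55*I/6) = (504/3445 - 492*I/3445)*sin(2 + 2*I/3)

Final answer: (504/3445 - 492*I/3445)*sin(2 + 2*I/3)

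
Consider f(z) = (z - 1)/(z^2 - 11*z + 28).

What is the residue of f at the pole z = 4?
Write f(z) = P(z)/Q(z) with P(z) = z - 1 and Q(z) = z^2 - 11*z + 28.
The denominator factors as Q(z) = (z - 7)*(z - 4), so z = 4 is a simple zero of Q and P is analytic there; z = 4 is therefore a simple pole and
  Res(f, z₀) = P(z₀)/Q'(z₀).

Q'(z) = 2*z - 11, so Q'(4) = -3.
P(4) = 3.

Res(f, 4) = (3)/(-3) = -1

Final answer: -1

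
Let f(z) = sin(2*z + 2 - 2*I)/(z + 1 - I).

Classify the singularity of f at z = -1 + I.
removable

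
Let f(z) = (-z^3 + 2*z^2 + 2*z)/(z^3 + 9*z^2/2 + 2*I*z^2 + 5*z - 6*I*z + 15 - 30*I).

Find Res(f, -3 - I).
Write f(z) = P(z)/Q(z) with P(z) = -z^3 + 2*z^2 + 2*z and Q(z) = z^3 + 9*z^2/2 + 2*I*z^2 + 5*z - 6*I*z + 15 - 30*I.
The denominator factors as Q(z) = (z - 3/2 - 2*I)*(z + 3 + 3*I)*(z + 3 + I), so z = -3 - I is a simple zero of Q and P is analytic there; z = -3 - I is therefore a simple pole and
  Res(f, z₀) = P(z₀)/Q'(z₀).

Q'(z) = 3*z^2 + 9*z + 4*I*z + 5 - 6*I, so Q'(-3 - I) = 6 - 9*I.
P(-3 - I) = 28 + 36*I.

Res(f, -3 - I) = (28 + 36*I)/(6 - 9*I) = -4/3 + 4*I

Final answer: -4/3 + 4*I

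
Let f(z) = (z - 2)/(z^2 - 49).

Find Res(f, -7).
Write f(z) = P(z)/Q(z) with P(z) = z - 2 and Q(z) = z^2 - 49.
The denominator factors as Q(z) = (z + 7)*(z - 7), so z = -7 is a simple zero of Q and P is analytic there; z = -7 is therefore a simple pole and
  Res(f, z₀) = P(z₀)/Q'(z₀).

Q'(z) = 2*z, so Q'(-7) = -14.
P(-7) = -9.

Res(f, -7) = (-9)/(-14) = 9/14

Final answer: 9/14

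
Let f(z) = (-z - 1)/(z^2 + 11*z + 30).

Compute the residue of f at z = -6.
-5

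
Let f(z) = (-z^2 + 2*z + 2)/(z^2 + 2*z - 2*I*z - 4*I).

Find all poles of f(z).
The singularities of f are the zeros of the denominator. Factoring,
  z^2 + 2*z - 2*I*z - 4*I = (z + 2)*(z - 2*I)
so the candidates are z = -2, z = 2*I.

Check the numerator P(z) = -z^2 + 2*z + 2 at each one:
  P(-2) = -6 ≠ 0, so z = -2 is a (simple) pole.
  P(2*I) = 6 + 4*I ≠ 0, so z = 2*I is a (simple) pole.

Poles of f: {-2, 2*I}

Final answer: {-2, 2*I}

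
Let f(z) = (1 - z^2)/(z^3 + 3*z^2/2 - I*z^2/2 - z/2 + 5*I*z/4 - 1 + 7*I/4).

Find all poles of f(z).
The singularities of f are the zeros of the denominator. Factoring,
  z^3 + 3*z^2/2 - I*z^2/2 - z/2 + 5*I*z/4 - 1 + 7*I/4 = (z + 1)*(z + 3/2 - I)*(z - 1 + I/2)
so the candidates are z = -1, z = -3/2 + I, z = 1 - I/2.

Check the numerator P(z) = 1 - z^2 at each one:
  P(-1) = 0, so the factor (z + 1) cancels and z = -1 is only a removable singularity, not a pole.
  P(-3/2 + I) = -1/4 + 3*I ≠ 0, so z = -3/2 + I is a (simple) pole.
  P(1 - I/2) = 1/4 + I ≠ 0, so z = 1 - I/2 is a (simple) pole.

Poles of f: {-3/2 + I, 1 - I/2}

Final answer: {-3/2 + I, 1 - I/2}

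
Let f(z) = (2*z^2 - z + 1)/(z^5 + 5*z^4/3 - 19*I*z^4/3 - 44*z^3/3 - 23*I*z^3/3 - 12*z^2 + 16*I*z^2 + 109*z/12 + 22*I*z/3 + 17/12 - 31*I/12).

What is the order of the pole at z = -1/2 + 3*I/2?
Factor the denominator:
  z^5 + 5*z^4/3 - 19*I*z^4/3 - 44*z^3/3 - 23*I*z^3/3 - 12*z^2 + 16*I*z^2 + 109*z/12 + 22*I*z/3 + 17/12 - 31*I/12 = (z + 1/2 - 3*I/2)^4*(z - 1/3 - I/3)

The numerator P(z) = 2*z^2 - z + 1 has P(-1/2 + 3*I/2) = -5/2 - 9*I/2 ≠ 0, so no factor of (z + 1/2 - 3*I/2) cancels.
Near z = -1/2 + 3*I/2 we can therefore write f(z) = g(z)/(z + 1/2 - 3*I/2)^4 with g analytic at -1/2 + 3*I/2 and g(-1/2 + 3*I/2) ≠ 0 (g is the numerator divided by the remaining denominator factors).

Hence z = -1/2 + 3*I/2 is a pole of order 4.

Final answer: 4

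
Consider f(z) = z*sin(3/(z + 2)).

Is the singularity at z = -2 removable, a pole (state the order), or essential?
Let u = z + 2. Then
  sin(3/u) = Σ_{k≥0} (-1)^k (3)^(2k+1)/((2k+1)!·u^(2k+1)) = 3/u - 9/(2*u^3) + 81/(40*u^5) + ...
which has infinitely many negative powers of u, so sin(3/(z + 2)) has an essential singularity at z = -2.
The extra factor z is a nonzero polynomial; if the product had at most a pole at z = -2, dividing by that polynomial would leave sin(3/(z + 2)) with at most a pole too — contradiction. (Equivalently, the product's Laurent series still has infinitely many negative powers.)
So the singularity is essential.

Final answer: essential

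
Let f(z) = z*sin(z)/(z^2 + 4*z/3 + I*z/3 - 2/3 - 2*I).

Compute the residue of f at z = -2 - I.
Write f(z) = P(z)/Q(z) with P(z) = z*sin(z) and Q(z) = z^2 + 4*z/3 + I*z/3 - 2/3 - 2*I.
The denominator factors as Q(z) = (z + 2 + I)*(z - 2/3 - 2*I/3), so z = -2 - I is a simple zero of Q and P is analytic there; z = -2 - I is therefore a simple pole and
  Res(f, z₀) = P(z₀)/Q'(z₀).

Q'(z) = 2*z + 4/3 + I/3, so Q'(-2 - I) = -8/3 - 5*I/3.
P(-2 - I) = (2 + I)*sin(2 + I).

Res(f, -2 - I) = ((2 + I)*sin(2 + I))/(-8/3 - 5*I/3) = (-63/89 + 6*I/89)*sin(2 + I)

Final answer: (-63/89 + 6*I/89)*sin(2 + I)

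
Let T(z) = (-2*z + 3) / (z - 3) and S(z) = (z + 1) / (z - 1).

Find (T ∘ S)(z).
(T ∘ S)(z) = T(S(z)) = ((-2)*S(z) + (3))/((1)*S(z) + (-3)). Multiply numerator and denominator by z - 1:
  numerator:   (-2)*(z + 1) + (3)*(z - 1) = z - 5
  denominator: (1)*(z + 1) + (-3)*(z - 1) = -2*z + 4
(T ∘ S)(z) = (z - 5)/(-2*z + 4) = (-z + 5)/(2*z - 4)

Final answer: (-z + 5)/(2*z - 4)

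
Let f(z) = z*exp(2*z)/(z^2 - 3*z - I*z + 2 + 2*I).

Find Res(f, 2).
Write f(z) = P(z)/Q(z) with P(z) = z*exp(2*z) and Q(z) = z^2 - 3*z - I*z + 2 + 2*I.
The denominator factors as Q(z) = (z - 2)*(z - 1 - I), so z = 2 is a simple zero of Q and P is analytic there; z = 2 is therefore a simple pole and
  Res(f, z₀) = P(z₀)/Q'(z₀).

Q'(z) = 2*z - 3 - I, so Q'(2) = 1 - I.
P(2) = 2*exp(4).

Res(f, 2) = (2*exp(4))/(1 - I) = (1 + I)*exp(4)

Final answer: (1 + I)*exp(4)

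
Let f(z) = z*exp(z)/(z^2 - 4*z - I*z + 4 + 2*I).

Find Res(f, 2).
Write f(z) = P(z)/Q(z) with P(z) = z*exp(z) and Q(z) = z^2 - 4*z - I*z + 4 + 2*I.
The denominator factors as Q(z) = (z - 2)*(z - 2 - I), so z = 2 is a simple zero of Q and P is analytic there; z = 2 is therefore a simple pole and
  Res(f, z₀) = P(z₀)/Q'(z₀).

Q'(z) = 2*z - 4 - I, so Q'(2) = -I.
P(2) = 2*exp(2).

Res(f, 2) = (2*exp(2))/(-I) = 2*I*exp(2)

Final answer: 2*I*exp(2)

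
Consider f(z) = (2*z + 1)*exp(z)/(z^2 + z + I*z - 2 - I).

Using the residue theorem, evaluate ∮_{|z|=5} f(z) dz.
By the residue theorem, ∮_C f(z) dz = 2πi · (sum of the residues of f at the poles inside |z| = 5).

The denominator factors as (z - 1)*(z + 2 + I), so the singularities of f are simple poles at z = 1, z = -2 - I.
  |1|² = 1 < 25 = 5², so this pole is inside the contour.
  |-2 - I|² = 5 < 25 = 5², so this pole is inside the contour.

With P(z) = (2*z + 1)*exp(z) and Q(z) = z^2 + z + I*z - 2 - I, each pole is simple, so Res(f, z₀) = P(z₀)/Q'(z₀) with Q'(z) = 2*z + 1 + I.
  Res(f, 1) = P(1)/Q'(1) = (3*exp(1))/(3 + I) = exp(1)*(9/10 - 3*I/10)
  Res(f, -2 - I) = P(-2 - I)/Q'(-2 - I) = ((-3 - 2*I)*exp(-2 - I))/(-3 - I) = (11/10 + 3*I/10)*exp(-2 - I)

Sum of residues inside C: exp(1)*(9/10 - 3*I/10) + (11/10 + 3*I/10)*exp(-2 - I)
∮_C f(z) dz = 2πi · (exp(1)*(9/10 - 3*I/10) + (11/10 + 3*I/10)*exp(-2 - I)) = pi*(-3/5 + 11*I/5)*exp(-2 - I) + exp(1)*pi*(3/5 + 9*I/5)

Final answer: pi*(-3/5 + 11*I/5)*exp(-2 - I) + exp(1)*pi*(3/5 + 9*I/5)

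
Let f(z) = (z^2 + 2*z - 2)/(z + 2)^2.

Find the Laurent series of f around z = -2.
Put w = z - (-2), i.e. z = w - 2. The denominator is w^2, so it suffices to rewrite the numerator in powers of w.

P(z) = z^2 + 2*z - 2
P(w - 2) = -2 - 2*w + w^2

Dividing each term by w^2:
  f = -2/w^2 - 2/w + 1

Substituting back w = z + 2:
  f(z) = -2/(z + 2)^2 - 2/(z + 2) + 1

The series is finite because the numerator is a polynomial; the negative powers form the principal part, and the coefficient of 1/(z + 2) gives Res(f, -2) = -2.

Final answer: -2/(z + 2)^2 - 2/(z + 2) + 1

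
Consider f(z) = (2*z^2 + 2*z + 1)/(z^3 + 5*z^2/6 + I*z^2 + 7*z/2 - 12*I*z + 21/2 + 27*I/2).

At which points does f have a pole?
The singularities of f are the zeros of the denominator. Factoring,
  z^3 + 5*z^2/6 + I*z^2 + 7*z/2 - 12*I*z + 21/2 + 27*I/2 = (z - 2/3 + I)*(z - 3/2 - 3*I)*(z + 3 + 3*I)
so the candidates are z = 2/3 - I, z = 3/2 + 3*I, z = -3 - 3*I.

Check the numerator P(z) = 2*z^2 + 2*z + 1 at each one:
  P(2/3 - I) = 11/9 - 14*I/3 ≠ 0, so z = 2/3 - I is a (simple) pole.
  P(3/2 + 3*I) = -19/2 + 24*I ≠ 0, so z = 3/2 + 3*I is a (simple) pole.
  P(-3 - 3*I) = -5 + 30*I ≠ 0, so z = -3 - 3*I is a (simple) pole.

Poles of f: {-3 - 3*I, 2/3 - I, 3/2 + 3*I}

Final answer: {-3 - 3*I, 2/3 - I, 3/2 + 3*I}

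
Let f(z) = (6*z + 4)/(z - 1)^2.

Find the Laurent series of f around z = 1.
Put w = z - (1), i.e. z = w + 1. The denominator is w^2, so it suffices to rewrite the numerator in powers of w.

P(z) = 6*z + 4
P(w + 1) = 10 + 6*w

Dividing each term by w^2:
  f = 10/w^2 + 6/w

Substituting back w = z - 1:
  f(z) = 10/(z - 1)^2 + 6/(z - 1)

The series is finite because the numerator is a polynomial; the negative powers form the principal part, and the coefficient of 1/(z - 1) gives Res(f, 1) = 6.

Final answer: 10/(z - 1)^2 + 6/(z - 1)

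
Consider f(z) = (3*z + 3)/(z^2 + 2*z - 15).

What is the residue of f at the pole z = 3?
Write f(z) = P(z)/Q(z) with P(z) = 3*z + 3 and Q(z) = z^2 + 2*z - 15.
The denominator factors as Q(z) = (z + 5)*(z - 3), so z = 3 is a simple zero of Q and P is analytic there; z = 3 is therefore a simple pole and
  Res(f, z₀) = P(z₀)/Q'(z₀).

Q'(z) = 2*z + 2, so Q'(3) = 8.
P(3) = 12.

Res(f, 3) = (12)/(8) = 3/2

Final answer: 3/2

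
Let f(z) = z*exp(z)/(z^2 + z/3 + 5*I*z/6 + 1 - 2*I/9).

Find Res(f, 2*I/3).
(52/173 + 8*I/173)*exp(2*I/3)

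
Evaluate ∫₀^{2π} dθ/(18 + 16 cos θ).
Let J = ∫₀^{2π} dθ/(18 + 16 cos θ).
Put z = e^{iθ}: then cos θ = (z + 1/z)/2, dθ = dz/(iz), and z runs once counterclockwise around |z| = 1:
  J = ∮_{|z|=1} 1/(18 + 16*(z + 1/z)/2) · dz/(iz) = (2/i) ∮_{|z|=1} dz/(16*z^2 + 36*z + 16).
The roots of 16*z^2 + 36*z + 16 are z = (-18 ± sqrt(18^2 - 16^2))/16, with sqrt(68) = 2*sqrt(17); their product is 1, so only z₊ = -9/8 + sqrt(17)/8 lies inside the unit circle (z₋ = -9/8 - sqrt(17)/8 lies outside).
z₊ is a simple zero of q(z) = 16*z^2 + 36*z + 16, so Res(1/q, z₊) = 1/q'(z₊) with q'(z) = 32*z + 36; and q'(z₊) = 16*(z₊ - z₋) = 4*sqrt(17).
Therefore J = (2/i) · 2πi · 1/(4*sqrt(17)) = 2*pi/(2*sqrt(17)) = sqrt(17)*pi/17

Final answer: sqrt(17)*pi/17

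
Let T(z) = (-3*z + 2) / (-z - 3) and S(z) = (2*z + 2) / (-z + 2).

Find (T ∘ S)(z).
(-8*z - 2)/(z - 8)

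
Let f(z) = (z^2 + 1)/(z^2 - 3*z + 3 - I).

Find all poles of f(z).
The singularities of f are the zeros of the denominator. Factoring,
  z^2 - 3*z + 3 - I = (z - 2 - I)*(z - 1 + I)
so the candidates are z = 2 + I, z = 1 - I.

Check the numerator P(z) = z^2 + 1 at each one:
  P(2 + I) = 4 + 4*I ≠ 0, so z = 2 + I is a (simple) pole.
  P(1 - I) = 1 - 2*I ≠ 0, so z = 1 - I is a (simple) pole.

Poles of f: {1 - I, 2 + I}

Final answer: {1 - I, 2 + I}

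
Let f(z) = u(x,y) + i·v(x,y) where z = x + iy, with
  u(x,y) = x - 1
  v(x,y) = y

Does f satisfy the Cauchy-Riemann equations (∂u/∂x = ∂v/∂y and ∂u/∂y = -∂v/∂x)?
∂u/∂x = 1
∂v/∂y = 1
∂u/∂y = 0
∂v/∂x = 0
∂u/∂x = ∂v/∂y and ∂u/∂y = -∂v/∂x hold identically; f is analytic.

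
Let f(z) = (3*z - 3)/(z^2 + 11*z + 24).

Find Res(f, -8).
Write f(z) = P(z)/Q(z) with P(z) = 3*z - 3 and Q(z) = z^2 + 11*z + 24.
The denominator factors as Q(z) = (z + 8)*(z + 3), so z = -8 is a simple zero of Q and P is analytic there; z = -8 is therefore a simple pole and
  Res(f, z₀) = P(z₀)/Q'(z₀).

Q'(z) = 2*z + 11, so Q'(-8) = -5.
P(-8) = -27.

Res(f, -8) = (-27)/(-5) = 27/5

Final answer: 27/5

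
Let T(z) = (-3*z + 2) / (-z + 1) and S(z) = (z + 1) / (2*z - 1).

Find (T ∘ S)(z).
(T ∘ S)(z) = T(S(z)) = ((-3)*S(z) + (2))/((-1)*S(z) + (1)). Multiply numerator and denominator by 2*z - 1:
  numerator:   (-3)*(z + 1) + (2)*(2*z - 1) = z - 5
  denominator: (-1)*(z + 1) + (1)*(2*z - 1) = z - 2
(T ∘ S)(z) = (z - 5)/(z - 2)

Final answer: (z - 5)/(z - 2)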